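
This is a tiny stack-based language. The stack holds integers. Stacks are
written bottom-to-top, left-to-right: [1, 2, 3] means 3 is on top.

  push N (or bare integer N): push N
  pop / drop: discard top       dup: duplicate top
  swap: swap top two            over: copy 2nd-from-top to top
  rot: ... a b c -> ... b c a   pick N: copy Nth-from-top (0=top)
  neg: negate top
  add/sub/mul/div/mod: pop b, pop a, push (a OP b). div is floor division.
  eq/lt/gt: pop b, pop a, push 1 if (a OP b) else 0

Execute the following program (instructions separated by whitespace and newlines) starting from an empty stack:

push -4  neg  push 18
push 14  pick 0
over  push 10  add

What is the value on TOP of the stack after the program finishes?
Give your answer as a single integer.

Answer: 24

Derivation:
After 'push -4': [-4]
After 'neg': [4]
After 'push 18': [4, 18]
After 'push 14': [4, 18, 14]
After 'pick 0': [4, 18, 14, 14]
After 'over': [4, 18, 14, 14, 14]
After 'push 10': [4, 18, 14, 14, 14, 10]
After 'add': [4, 18, 14, 14, 24]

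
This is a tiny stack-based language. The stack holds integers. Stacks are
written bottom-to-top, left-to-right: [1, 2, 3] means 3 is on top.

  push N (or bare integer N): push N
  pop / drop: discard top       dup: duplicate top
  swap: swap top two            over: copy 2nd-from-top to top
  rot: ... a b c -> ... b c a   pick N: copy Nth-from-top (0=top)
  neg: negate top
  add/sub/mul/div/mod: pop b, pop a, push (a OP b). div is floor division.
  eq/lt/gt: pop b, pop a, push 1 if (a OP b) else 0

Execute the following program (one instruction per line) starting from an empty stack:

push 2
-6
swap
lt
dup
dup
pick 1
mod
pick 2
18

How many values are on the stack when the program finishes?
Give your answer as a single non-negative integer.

Answer: 5

Derivation:
After 'push 2': stack = [2] (depth 1)
After 'push -6': stack = [2, -6] (depth 2)
After 'swap': stack = [-6, 2] (depth 2)
After 'lt': stack = [1] (depth 1)
After 'dup': stack = [1, 1] (depth 2)
After 'dup': stack = [1, 1, 1] (depth 3)
After 'pick 1': stack = [1, 1, 1, 1] (depth 4)
After 'mod': stack = [1, 1, 0] (depth 3)
After 'pick 2': stack = [1, 1, 0, 1] (depth 4)
After 'push 18': stack = [1, 1, 0, 1, 18] (depth 5)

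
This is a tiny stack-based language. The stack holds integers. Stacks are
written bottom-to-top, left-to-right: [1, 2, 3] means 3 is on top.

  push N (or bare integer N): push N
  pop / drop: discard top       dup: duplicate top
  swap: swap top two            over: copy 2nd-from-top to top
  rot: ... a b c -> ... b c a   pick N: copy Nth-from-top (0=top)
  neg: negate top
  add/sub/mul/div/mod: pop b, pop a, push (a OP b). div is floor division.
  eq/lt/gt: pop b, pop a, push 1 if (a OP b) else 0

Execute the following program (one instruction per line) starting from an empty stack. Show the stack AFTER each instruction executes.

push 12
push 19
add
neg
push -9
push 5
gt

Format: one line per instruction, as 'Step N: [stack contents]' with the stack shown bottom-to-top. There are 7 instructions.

Step 1: [12]
Step 2: [12, 19]
Step 3: [31]
Step 4: [-31]
Step 5: [-31, -9]
Step 6: [-31, -9, 5]
Step 7: [-31, 0]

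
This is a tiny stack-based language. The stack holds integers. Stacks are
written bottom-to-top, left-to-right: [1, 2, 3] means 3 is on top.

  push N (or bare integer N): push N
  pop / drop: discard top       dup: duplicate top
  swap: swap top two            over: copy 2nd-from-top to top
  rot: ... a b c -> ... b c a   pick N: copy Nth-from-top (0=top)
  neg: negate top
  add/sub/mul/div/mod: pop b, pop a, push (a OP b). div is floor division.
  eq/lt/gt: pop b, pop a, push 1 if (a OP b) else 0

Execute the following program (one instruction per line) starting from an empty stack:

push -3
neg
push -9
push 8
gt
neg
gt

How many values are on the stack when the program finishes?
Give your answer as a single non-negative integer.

Answer: 1

Derivation:
After 'push -3': stack = [-3] (depth 1)
After 'neg': stack = [3] (depth 1)
After 'push -9': stack = [3, -9] (depth 2)
After 'push 8': stack = [3, -9, 8] (depth 3)
After 'gt': stack = [3, 0] (depth 2)
After 'neg': stack = [3, 0] (depth 2)
After 'gt': stack = [1] (depth 1)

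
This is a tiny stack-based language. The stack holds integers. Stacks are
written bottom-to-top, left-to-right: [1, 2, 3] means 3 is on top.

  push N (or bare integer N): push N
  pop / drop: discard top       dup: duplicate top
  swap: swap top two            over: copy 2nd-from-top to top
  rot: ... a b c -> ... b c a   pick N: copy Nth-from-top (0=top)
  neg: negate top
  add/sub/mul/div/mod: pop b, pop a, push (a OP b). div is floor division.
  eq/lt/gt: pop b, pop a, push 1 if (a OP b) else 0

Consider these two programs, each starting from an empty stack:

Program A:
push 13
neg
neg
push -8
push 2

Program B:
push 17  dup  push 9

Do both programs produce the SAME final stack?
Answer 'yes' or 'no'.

Program A trace:
  After 'push 13': [13]
  After 'neg': [-13]
  After 'neg': [13]
  After 'push -8': [13, -8]
  After 'push 2': [13, -8, 2]
Program A final stack: [13, -8, 2]

Program B trace:
  After 'push 17': [17]
  After 'dup': [17, 17]
  After 'push 9': [17, 17, 9]
Program B final stack: [17, 17, 9]
Same: no

Answer: no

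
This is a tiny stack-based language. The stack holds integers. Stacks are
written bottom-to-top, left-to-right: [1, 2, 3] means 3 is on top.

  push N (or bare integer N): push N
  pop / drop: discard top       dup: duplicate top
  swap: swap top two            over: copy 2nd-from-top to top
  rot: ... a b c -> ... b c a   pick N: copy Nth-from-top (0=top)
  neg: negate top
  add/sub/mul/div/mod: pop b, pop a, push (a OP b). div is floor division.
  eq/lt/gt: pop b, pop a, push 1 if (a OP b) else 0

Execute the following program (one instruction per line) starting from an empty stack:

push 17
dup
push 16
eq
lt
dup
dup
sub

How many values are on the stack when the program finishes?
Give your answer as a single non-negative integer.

Answer: 2

Derivation:
After 'push 17': stack = [17] (depth 1)
After 'dup': stack = [17, 17] (depth 2)
After 'push 16': stack = [17, 17, 16] (depth 3)
After 'eq': stack = [17, 0] (depth 2)
After 'lt': stack = [0] (depth 1)
After 'dup': stack = [0, 0] (depth 2)
After 'dup': stack = [0, 0, 0] (depth 3)
After 'sub': stack = [0, 0] (depth 2)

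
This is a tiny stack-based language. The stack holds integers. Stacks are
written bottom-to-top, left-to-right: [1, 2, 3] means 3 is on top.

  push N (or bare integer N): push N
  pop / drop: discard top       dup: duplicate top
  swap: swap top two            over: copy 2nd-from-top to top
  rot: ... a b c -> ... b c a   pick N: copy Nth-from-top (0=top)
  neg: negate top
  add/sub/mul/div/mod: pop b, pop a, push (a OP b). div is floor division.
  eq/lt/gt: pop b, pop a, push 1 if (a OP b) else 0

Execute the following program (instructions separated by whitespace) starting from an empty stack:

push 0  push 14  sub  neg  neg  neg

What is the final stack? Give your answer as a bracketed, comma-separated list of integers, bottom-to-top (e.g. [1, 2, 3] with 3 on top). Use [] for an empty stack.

Answer: [14]

Derivation:
After 'push 0': [0]
After 'push 14': [0, 14]
After 'sub': [-14]
After 'neg': [14]
After 'neg': [-14]
After 'neg': [14]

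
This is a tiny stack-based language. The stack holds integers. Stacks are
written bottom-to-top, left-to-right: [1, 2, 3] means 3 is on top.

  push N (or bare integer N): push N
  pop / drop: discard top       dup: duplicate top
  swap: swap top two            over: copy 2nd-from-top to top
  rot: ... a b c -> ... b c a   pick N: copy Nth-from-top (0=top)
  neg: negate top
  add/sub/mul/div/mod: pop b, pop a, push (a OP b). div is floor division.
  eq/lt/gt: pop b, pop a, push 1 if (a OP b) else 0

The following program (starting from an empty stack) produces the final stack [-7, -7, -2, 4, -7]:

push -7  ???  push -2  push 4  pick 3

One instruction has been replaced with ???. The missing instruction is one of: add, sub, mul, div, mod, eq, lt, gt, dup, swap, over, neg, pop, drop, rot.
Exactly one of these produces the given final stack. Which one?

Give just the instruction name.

Stack before ???: [-7]
Stack after ???:  [-7, -7]
The instruction that transforms [-7] -> [-7, -7] is: dup

Answer: dup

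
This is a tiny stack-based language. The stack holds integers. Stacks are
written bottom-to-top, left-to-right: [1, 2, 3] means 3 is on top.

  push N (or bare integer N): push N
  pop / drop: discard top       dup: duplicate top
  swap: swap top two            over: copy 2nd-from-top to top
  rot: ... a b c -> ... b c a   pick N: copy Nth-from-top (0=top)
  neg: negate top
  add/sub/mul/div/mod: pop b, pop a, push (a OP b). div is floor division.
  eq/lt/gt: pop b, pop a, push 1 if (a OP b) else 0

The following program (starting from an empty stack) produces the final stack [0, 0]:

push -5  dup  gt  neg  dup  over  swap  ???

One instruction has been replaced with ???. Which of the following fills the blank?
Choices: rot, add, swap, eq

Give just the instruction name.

Answer: add

Derivation:
Stack before ???: [0, 0, 0]
Stack after ???:  [0, 0]
Checking each choice:
  rot: produces [0, 0, 0]
  add: MATCH
  swap: produces [0, 0, 0]
  eq: produces [0, 1]


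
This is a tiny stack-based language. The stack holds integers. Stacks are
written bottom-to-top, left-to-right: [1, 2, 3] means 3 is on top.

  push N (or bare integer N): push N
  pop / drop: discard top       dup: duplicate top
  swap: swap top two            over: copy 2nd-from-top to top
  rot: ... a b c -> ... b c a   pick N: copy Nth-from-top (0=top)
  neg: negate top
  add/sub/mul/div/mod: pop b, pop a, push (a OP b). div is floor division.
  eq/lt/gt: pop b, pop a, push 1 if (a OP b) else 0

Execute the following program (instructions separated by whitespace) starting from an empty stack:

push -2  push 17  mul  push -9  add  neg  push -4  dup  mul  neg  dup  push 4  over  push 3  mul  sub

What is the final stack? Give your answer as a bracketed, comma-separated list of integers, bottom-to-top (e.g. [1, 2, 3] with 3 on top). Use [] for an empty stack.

Answer: [43, -16, -16, 52]

Derivation:
After 'push -2': [-2]
After 'push 17': [-2, 17]
After 'mul': [-34]
After 'push -9': [-34, -9]
After 'add': [-43]
After 'neg': [43]
After 'push -4': [43, -4]
After 'dup': [43, -4, -4]
After 'mul': [43, 16]
After 'neg': [43, -16]
After 'dup': [43, -16, -16]
After 'push 4': [43, -16, -16, 4]
After 'over': [43, -16, -16, 4, -16]
After 'push 3': [43, -16, -16, 4, -16, 3]
After 'mul': [43, -16, -16, 4, -48]
After 'sub': [43, -16, -16, 52]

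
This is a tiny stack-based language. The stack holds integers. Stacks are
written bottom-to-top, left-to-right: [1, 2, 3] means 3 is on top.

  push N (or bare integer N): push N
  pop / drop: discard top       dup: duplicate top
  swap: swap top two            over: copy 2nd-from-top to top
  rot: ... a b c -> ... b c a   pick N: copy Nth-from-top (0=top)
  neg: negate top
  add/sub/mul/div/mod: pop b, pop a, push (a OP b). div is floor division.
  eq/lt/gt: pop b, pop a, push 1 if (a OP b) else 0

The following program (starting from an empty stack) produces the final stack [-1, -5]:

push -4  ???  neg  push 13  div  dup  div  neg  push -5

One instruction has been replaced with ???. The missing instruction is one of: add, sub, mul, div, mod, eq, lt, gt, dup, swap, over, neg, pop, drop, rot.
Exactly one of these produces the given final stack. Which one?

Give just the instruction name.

Answer: neg

Derivation:
Stack before ???: [-4]
Stack after ???:  [4]
The instruction that transforms [-4] -> [4] is: neg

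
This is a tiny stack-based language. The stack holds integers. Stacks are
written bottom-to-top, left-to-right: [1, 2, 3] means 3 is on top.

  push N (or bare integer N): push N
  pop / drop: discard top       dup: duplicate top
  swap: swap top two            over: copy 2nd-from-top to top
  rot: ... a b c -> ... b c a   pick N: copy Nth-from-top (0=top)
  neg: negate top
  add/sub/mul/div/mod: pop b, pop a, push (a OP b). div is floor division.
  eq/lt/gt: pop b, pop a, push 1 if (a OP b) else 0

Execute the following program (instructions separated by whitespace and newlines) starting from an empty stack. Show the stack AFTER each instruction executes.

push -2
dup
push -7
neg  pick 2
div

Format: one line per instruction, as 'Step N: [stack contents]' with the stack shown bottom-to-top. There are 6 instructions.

Step 1: [-2]
Step 2: [-2, -2]
Step 3: [-2, -2, -7]
Step 4: [-2, -2, 7]
Step 5: [-2, -2, 7, -2]
Step 6: [-2, -2, -4]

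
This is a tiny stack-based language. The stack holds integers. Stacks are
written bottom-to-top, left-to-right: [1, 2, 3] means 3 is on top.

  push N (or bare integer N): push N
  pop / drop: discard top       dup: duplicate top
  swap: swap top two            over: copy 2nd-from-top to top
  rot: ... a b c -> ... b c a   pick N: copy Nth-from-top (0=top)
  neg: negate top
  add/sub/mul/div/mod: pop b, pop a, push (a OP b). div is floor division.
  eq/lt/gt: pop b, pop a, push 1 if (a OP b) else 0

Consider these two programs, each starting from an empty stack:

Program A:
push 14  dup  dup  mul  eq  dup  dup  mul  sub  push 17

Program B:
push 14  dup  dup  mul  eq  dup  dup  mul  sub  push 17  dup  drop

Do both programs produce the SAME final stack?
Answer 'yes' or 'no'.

Program A trace:
  After 'push 14': [14]
  After 'dup': [14, 14]
  After 'dup': [14, 14, 14]
  After 'mul': [14, 196]
  After 'eq': [0]
  After 'dup': [0, 0]
  After 'dup': [0, 0, 0]
  After 'mul': [0, 0]
  After 'sub': [0]
  After 'push 17': [0, 17]
Program A final stack: [0, 17]

Program B trace:
  After 'push 14': [14]
  After 'dup': [14, 14]
  After 'dup': [14, 14, 14]
  After 'mul': [14, 196]
  After 'eq': [0]
  After 'dup': [0, 0]
  After 'dup': [0, 0, 0]
  After 'mul': [0, 0]
  After 'sub': [0]
  After 'push 17': [0, 17]
  After 'dup': [0, 17, 17]
  After 'drop': [0, 17]
Program B final stack: [0, 17]
Same: yes

Answer: yes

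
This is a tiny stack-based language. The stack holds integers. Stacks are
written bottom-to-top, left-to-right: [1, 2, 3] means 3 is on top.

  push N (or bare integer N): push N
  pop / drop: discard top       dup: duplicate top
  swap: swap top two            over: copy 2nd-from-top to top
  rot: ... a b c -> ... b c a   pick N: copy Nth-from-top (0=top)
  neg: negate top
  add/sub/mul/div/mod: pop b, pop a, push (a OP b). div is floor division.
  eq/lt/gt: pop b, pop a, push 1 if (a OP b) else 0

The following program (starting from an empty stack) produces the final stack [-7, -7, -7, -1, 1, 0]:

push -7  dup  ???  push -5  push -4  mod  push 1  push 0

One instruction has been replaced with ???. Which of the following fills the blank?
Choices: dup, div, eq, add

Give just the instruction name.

Stack before ???: [-7, -7]
Stack after ???:  [-7, -7, -7]
Checking each choice:
  dup: MATCH
  div: produces [1, -1, 1, 0]
  eq: produces [1, -1, 1, 0]
  add: produces [-14, -1, 1, 0]


Answer: dup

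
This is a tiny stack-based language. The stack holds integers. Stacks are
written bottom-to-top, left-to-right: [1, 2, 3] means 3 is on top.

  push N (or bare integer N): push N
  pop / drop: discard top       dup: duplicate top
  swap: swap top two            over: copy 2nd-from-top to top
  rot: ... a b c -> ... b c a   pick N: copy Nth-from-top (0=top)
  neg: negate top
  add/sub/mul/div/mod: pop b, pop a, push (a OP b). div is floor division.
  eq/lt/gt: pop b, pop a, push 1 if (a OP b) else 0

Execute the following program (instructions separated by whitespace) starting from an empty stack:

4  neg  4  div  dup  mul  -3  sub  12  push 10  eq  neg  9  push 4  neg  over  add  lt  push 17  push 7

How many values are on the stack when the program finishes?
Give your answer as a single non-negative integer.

Answer: 5

Derivation:
After 'push 4': stack = [4] (depth 1)
After 'neg': stack = [-4] (depth 1)
After 'push 4': stack = [-4, 4] (depth 2)
After 'div': stack = [-1] (depth 1)
After 'dup': stack = [-1, -1] (depth 2)
After 'mul': stack = [1] (depth 1)
After 'push -3': stack = [1, -3] (depth 2)
After 'sub': stack = [4] (depth 1)
After 'push 12': stack = [4, 12] (depth 2)
After 'push 10': stack = [4, 12, 10] (depth 3)
After 'eq': stack = [4, 0] (depth 2)
After 'neg': stack = [4, 0] (depth 2)
After 'push 9': stack = [4, 0, 9] (depth 3)
After 'push 4': stack = [4, 0, 9, 4] (depth 4)
After 'neg': stack = [4, 0, 9, -4] (depth 4)
After 'over': stack = [4, 0, 9, -4, 9] (depth 5)
After 'add': stack = [4, 0, 9, 5] (depth 4)
After 'lt': stack = [4, 0, 0] (depth 3)
After 'push 17': stack = [4, 0, 0, 17] (depth 4)
After 'push 7': stack = [4, 0, 0, 17, 7] (depth 5)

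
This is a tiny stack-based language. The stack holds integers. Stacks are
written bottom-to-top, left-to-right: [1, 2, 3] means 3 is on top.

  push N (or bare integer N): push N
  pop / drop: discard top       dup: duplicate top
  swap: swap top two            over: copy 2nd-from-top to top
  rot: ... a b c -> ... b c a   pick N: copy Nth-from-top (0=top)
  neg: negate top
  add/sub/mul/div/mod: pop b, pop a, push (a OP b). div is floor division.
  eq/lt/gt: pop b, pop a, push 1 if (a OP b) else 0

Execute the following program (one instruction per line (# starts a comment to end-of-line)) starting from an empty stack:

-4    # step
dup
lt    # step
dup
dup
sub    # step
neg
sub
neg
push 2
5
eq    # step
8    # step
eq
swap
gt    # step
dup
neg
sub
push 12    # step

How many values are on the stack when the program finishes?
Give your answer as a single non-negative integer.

After 'push -4': stack = [-4] (depth 1)
After 'dup': stack = [-4, -4] (depth 2)
After 'lt': stack = [0] (depth 1)
After 'dup': stack = [0, 0] (depth 2)
After 'dup': stack = [0, 0, 0] (depth 3)
After 'sub': stack = [0, 0] (depth 2)
After 'neg': stack = [0, 0] (depth 2)
After 'sub': stack = [0] (depth 1)
After 'neg': stack = [0] (depth 1)
After 'push 2': stack = [0, 2] (depth 2)
After 'push 5': stack = [0, 2, 5] (depth 3)
After 'eq': stack = [0, 0] (depth 2)
After 'push 8': stack = [0, 0, 8] (depth 3)
After 'eq': stack = [0, 0] (depth 2)
After 'swap': stack = [0, 0] (depth 2)
After 'gt': stack = [0] (depth 1)
After 'dup': stack = [0, 0] (depth 2)
After 'neg': stack = [0, 0] (depth 2)
After 'sub': stack = [0] (depth 1)
After 'push 12': stack = [0, 12] (depth 2)

Answer: 2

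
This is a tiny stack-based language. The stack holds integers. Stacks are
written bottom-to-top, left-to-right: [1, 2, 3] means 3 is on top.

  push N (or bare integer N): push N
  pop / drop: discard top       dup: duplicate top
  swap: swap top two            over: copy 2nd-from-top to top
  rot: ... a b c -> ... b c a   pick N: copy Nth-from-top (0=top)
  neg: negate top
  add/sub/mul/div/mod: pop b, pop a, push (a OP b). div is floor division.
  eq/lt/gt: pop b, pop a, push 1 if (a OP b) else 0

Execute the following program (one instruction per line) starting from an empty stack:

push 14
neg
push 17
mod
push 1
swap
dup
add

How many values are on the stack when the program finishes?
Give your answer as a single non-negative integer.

After 'push 14': stack = [14] (depth 1)
After 'neg': stack = [-14] (depth 1)
After 'push 17': stack = [-14, 17] (depth 2)
After 'mod': stack = [3] (depth 1)
After 'push 1': stack = [3, 1] (depth 2)
After 'swap': stack = [1, 3] (depth 2)
After 'dup': stack = [1, 3, 3] (depth 3)
After 'add': stack = [1, 6] (depth 2)

Answer: 2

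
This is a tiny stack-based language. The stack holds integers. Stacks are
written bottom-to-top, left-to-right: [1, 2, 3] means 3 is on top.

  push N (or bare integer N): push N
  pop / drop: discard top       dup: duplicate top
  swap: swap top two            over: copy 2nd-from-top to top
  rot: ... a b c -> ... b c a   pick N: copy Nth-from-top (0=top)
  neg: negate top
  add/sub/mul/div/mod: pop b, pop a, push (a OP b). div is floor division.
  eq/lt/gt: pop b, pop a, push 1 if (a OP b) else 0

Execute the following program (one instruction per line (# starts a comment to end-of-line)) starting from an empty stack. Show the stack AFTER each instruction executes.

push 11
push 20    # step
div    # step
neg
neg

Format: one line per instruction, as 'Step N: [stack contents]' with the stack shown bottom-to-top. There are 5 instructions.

Step 1: [11]
Step 2: [11, 20]
Step 3: [0]
Step 4: [0]
Step 5: [0]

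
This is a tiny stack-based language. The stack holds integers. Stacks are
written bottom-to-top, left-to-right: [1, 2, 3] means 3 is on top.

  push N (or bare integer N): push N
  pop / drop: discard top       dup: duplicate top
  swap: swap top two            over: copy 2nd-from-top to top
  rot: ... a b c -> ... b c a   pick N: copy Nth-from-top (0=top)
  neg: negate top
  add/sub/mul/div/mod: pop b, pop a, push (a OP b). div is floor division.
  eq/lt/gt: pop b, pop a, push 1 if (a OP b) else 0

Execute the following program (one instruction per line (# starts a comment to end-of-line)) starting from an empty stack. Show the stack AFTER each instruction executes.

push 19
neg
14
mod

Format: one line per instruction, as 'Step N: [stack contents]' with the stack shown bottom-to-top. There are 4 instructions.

Step 1: [19]
Step 2: [-19]
Step 3: [-19, 14]
Step 4: [9]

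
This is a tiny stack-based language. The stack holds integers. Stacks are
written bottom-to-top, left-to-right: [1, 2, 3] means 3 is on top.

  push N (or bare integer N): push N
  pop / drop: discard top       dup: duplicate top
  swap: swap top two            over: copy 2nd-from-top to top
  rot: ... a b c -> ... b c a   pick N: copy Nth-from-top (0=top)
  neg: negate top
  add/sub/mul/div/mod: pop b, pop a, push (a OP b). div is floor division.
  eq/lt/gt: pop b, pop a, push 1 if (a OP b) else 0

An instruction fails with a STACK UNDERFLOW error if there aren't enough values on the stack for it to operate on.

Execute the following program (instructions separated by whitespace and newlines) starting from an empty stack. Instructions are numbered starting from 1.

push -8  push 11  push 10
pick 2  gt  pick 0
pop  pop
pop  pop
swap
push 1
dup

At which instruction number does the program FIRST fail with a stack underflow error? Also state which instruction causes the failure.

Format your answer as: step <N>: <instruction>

Step 1 ('push -8'): stack = [-8], depth = 1
Step 2 ('push 11'): stack = [-8, 11], depth = 2
Step 3 ('push 10'): stack = [-8, 11, 10], depth = 3
Step 4 ('pick 2'): stack = [-8, 11, 10, -8], depth = 4
Step 5 ('gt'): stack = [-8, 11, 1], depth = 3
Step 6 ('pick 0'): stack = [-8, 11, 1, 1], depth = 4
Step 7 ('pop'): stack = [-8, 11, 1], depth = 3
Step 8 ('pop'): stack = [-8, 11], depth = 2
Step 9 ('pop'): stack = [-8], depth = 1
Step 10 ('pop'): stack = [], depth = 0
Step 11 ('swap'): needs 2 value(s) but depth is 0 — STACK UNDERFLOW

Answer: step 11: swap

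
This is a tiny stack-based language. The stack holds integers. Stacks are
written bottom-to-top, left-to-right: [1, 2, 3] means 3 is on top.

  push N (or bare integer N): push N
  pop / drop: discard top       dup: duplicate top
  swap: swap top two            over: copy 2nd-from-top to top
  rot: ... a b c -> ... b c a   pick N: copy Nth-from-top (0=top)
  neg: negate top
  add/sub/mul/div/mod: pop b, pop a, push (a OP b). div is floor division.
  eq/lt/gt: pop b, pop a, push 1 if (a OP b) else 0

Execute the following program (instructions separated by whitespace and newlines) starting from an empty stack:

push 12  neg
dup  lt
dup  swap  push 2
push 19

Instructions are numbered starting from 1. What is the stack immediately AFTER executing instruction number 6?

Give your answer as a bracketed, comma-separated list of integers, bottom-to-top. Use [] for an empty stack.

Step 1 ('push 12'): [12]
Step 2 ('neg'): [-12]
Step 3 ('dup'): [-12, -12]
Step 4 ('lt'): [0]
Step 5 ('dup'): [0, 0]
Step 6 ('swap'): [0, 0]

Answer: [0, 0]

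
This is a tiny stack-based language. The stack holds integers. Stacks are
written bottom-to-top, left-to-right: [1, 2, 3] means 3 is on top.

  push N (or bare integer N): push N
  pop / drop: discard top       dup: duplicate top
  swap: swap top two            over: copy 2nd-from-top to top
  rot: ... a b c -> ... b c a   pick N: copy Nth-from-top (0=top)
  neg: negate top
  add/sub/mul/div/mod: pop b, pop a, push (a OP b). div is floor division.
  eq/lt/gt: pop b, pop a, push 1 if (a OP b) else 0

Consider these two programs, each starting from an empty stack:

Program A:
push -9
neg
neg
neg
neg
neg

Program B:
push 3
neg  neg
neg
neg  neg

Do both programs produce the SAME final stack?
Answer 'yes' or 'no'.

Answer: no

Derivation:
Program A trace:
  After 'push -9': [-9]
  After 'neg': [9]
  After 'neg': [-9]
  After 'neg': [9]
  After 'neg': [-9]
  After 'neg': [9]
Program A final stack: [9]

Program B trace:
  After 'push 3': [3]
  After 'neg': [-3]
  After 'neg': [3]
  After 'neg': [-3]
  After 'neg': [3]
  After 'neg': [-3]
Program B final stack: [-3]
Same: no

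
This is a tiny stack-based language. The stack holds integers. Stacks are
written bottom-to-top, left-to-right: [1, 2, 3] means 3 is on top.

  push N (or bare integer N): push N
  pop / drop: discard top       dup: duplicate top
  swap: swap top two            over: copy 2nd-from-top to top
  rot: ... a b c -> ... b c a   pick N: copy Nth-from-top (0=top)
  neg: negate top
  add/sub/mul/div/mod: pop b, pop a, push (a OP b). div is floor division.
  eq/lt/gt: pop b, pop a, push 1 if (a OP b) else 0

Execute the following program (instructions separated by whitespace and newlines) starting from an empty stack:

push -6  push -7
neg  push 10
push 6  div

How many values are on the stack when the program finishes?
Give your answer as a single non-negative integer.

Answer: 3

Derivation:
After 'push -6': stack = [-6] (depth 1)
After 'push -7': stack = [-6, -7] (depth 2)
After 'neg': stack = [-6, 7] (depth 2)
After 'push 10': stack = [-6, 7, 10] (depth 3)
After 'push 6': stack = [-6, 7, 10, 6] (depth 4)
After 'div': stack = [-6, 7, 1] (depth 3)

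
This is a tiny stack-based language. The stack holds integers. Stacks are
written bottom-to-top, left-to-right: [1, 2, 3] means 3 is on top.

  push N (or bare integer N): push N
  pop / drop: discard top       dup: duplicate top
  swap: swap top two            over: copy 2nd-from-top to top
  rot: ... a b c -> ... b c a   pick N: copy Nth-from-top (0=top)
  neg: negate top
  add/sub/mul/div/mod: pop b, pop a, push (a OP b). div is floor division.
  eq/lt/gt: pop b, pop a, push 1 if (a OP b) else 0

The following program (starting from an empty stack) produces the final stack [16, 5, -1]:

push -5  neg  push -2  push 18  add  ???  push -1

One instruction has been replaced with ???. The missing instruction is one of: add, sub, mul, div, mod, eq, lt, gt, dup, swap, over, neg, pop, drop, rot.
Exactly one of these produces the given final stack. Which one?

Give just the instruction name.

Stack before ???: [5, 16]
Stack after ???:  [16, 5]
The instruction that transforms [5, 16] -> [16, 5] is: swap

Answer: swap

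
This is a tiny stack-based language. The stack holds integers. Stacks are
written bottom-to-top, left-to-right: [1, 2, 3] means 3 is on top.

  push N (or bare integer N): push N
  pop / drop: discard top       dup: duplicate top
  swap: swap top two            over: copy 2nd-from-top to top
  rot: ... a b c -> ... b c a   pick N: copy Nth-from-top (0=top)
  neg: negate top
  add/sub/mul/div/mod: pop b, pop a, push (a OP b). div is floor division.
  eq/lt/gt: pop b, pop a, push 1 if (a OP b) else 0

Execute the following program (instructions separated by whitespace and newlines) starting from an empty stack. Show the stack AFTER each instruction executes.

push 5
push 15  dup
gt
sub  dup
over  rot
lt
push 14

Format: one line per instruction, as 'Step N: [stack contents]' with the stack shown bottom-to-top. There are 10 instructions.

Step 1: [5]
Step 2: [5, 15]
Step 3: [5, 15, 15]
Step 4: [5, 0]
Step 5: [5]
Step 6: [5, 5]
Step 7: [5, 5, 5]
Step 8: [5, 5, 5]
Step 9: [5, 0]
Step 10: [5, 0, 14]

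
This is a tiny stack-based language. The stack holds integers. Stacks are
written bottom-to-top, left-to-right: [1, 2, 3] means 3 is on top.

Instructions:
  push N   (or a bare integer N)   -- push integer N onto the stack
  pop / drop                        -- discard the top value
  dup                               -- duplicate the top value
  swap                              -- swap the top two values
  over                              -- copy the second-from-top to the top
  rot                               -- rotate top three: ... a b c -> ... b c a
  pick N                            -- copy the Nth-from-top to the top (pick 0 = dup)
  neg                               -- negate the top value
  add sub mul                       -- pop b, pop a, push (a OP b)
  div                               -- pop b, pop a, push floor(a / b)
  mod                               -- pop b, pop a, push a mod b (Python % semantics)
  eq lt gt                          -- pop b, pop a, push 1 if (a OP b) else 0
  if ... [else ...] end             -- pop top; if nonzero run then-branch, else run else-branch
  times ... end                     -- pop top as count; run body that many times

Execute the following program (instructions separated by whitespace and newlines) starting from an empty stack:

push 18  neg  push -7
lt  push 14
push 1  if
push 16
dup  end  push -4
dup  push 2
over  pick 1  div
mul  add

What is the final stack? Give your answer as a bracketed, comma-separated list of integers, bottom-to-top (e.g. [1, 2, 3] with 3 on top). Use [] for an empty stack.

Answer: [1, 14, 16, 16, -4, -8]

Derivation:
After 'push 18': [18]
After 'neg': [-18]
After 'push -7': [-18, -7]
After 'lt': [1]
After 'push 14': [1, 14]
After 'push 1': [1, 14, 1]
After 'if': [1, 14]
After 'push 16': [1, 14, 16]
After 'dup': [1, 14, 16, 16]
After 'push -4': [1, 14, 16, 16, -4]
After 'dup': [1, 14, 16, 16, -4, -4]
After 'push 2': [1, 14, 16, 16, -4, -4, 2]
After 'over': [1, 14, 16, 16, -4, -4, 2, -4]
After 'pick 1': [1, 14, 16, 16, -4, -4, 2, -4, 2]
After 'div': [1, 14, 16, 16, -4, -4, 2, -2]
After 'mul': [1, 14, 16, 16, -4, -4, -4]
After 'add': [1, 14, 16, 16, -4, -8]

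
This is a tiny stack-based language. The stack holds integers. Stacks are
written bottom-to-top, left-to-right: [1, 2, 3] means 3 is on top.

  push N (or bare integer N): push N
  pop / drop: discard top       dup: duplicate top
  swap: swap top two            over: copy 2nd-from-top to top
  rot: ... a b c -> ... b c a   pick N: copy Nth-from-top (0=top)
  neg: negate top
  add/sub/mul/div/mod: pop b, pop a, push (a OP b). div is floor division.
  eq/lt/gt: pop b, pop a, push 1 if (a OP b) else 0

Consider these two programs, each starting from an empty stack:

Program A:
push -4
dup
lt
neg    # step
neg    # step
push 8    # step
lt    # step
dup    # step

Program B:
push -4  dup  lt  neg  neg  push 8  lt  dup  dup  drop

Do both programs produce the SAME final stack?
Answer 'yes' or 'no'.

Answer: yes

Derivation:
Program A trace:
  After 'push -4': [-4]
  After 'dup': [-4, -4]
  After 'lt': [0]
  After 'neg': [0]
  After 'neg': [0]
  After 'push 8': [0, 8]
  After 'lt': [1]
  After 'dup': [1, 1]
Program A final stack: [1, 1]

Program B trace:
  After 'push -4': [-4]
  After 'dup': [-4, -4]
  After 'lt': [0]
  After 'neg': [0]
  After 'neg': [0]
  After 'push 8': [0, 8]
  After 'lt': [1]
  After 'dup': [1, 1]
  After 'dup': [1, 1, 1]
  After 'drop': [1, 1]
Program B final stack: [1, 1]
Same: yes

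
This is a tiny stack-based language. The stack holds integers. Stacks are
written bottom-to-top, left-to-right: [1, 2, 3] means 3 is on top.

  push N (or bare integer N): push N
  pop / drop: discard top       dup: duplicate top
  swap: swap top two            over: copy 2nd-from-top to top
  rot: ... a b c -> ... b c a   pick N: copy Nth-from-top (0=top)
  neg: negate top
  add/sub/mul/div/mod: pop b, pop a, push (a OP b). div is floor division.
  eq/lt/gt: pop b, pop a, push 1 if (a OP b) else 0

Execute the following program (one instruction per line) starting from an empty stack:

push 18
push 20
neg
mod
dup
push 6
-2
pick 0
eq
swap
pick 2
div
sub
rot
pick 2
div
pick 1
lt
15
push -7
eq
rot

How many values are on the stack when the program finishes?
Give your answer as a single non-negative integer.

After 'push 18': stack = [18] (depth 1)
After 'push 20': stack = [18, 20] (depth 2)
After 'neg': stack = [18, -20] (depth 2)
After 'mod': stack = [-2] (depth 1)
After 'dup': stack = [-2, -2] (depth 2)
After 'push 6': stack = [-2, -2, 6] (depth 3)
After 'push -2': stack = [-2, -2, 6, -2] (depth 4)
After 'pick 0': stack = [-2, -2, 6, -2, -2] (depth 5)
After 'eq': stack = [-2, -2, 6, 1] (depth 4)
After 'swap': stack = [-2, -2, 1, 6] (depth 4)
  ...
After 'sub': stack = [-2, -2, 4] (depth 3)
After 'rot': stack = [-2, 4, -2] (depth 3)
After 'pick 2': stack = [-2, 4, -2, -2] (depth 4)
After 'div': stack = [-2, 4, 1] (depth 3)
After 'pick 1': stack = [-2, 4, 1, 4] (depth 4)
After 'lt': stack = [-2, 4, 1] (depth 3)
After 'push 15': stack = [-2, 4, 1, 15] (depth 4)
After 'push -7': stack = [-2, 4, 1, 15, -7] (depth 5)
After 'eq': stack = [-2, 4, 1, 0] (depth 4)
After 'rot': stack = [-2, 1, 0, 4] (depth 4)

Answer: 4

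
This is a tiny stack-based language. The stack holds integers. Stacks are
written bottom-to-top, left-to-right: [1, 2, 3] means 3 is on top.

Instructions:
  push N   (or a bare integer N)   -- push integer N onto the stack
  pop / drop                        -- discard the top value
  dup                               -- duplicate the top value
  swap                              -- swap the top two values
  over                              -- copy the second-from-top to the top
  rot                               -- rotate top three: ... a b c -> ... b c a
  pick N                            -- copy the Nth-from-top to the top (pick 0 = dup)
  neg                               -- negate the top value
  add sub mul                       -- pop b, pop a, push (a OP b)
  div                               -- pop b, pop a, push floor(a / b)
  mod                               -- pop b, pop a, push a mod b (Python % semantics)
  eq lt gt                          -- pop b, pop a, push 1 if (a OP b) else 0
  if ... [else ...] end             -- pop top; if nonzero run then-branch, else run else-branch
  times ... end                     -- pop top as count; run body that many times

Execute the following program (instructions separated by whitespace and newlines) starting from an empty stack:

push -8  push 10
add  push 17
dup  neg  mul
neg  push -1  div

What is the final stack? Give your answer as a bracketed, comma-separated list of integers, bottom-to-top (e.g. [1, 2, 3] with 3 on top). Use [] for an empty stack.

After 'push -8': [-8]
After 'push 10': [-8, 10]
After 'add': [2]
After 'push 17': [2, 17]
After 'dup': [2, 17, 17]
After 'neg': [2, 17, -17]
After 'mul': [2, -289]
After 'neg': [2, 289]
After 'push -1': [2, 289, -1]
After 'div': [2, -289]

Answer: [2, -289]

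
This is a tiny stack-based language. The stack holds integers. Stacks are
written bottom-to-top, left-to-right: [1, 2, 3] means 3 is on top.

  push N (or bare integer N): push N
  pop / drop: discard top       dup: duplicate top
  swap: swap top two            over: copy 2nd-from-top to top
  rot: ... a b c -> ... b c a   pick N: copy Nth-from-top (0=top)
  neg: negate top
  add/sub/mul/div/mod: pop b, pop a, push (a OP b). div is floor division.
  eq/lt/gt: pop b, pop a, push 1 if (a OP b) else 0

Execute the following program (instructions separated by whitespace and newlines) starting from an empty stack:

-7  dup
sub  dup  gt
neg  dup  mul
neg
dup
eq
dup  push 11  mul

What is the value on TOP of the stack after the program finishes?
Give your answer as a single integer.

Answer: 11

Derivation:
After 'push -7': [-7]
After 'dup': [-7, -7]
After 'sub': [0]
After 'dup': [0, 0]
After 'gt': [0]
After 'neg': [0]
After 'dup': [0, 0]
After 'mul': [0]
After 'neg': [0]
After 'dup': [0, 0]
After 'eq': [1]
After 'dup': [1, 1]
After 'push 11': [1, 1, 11]
After 'mul': [1, 11]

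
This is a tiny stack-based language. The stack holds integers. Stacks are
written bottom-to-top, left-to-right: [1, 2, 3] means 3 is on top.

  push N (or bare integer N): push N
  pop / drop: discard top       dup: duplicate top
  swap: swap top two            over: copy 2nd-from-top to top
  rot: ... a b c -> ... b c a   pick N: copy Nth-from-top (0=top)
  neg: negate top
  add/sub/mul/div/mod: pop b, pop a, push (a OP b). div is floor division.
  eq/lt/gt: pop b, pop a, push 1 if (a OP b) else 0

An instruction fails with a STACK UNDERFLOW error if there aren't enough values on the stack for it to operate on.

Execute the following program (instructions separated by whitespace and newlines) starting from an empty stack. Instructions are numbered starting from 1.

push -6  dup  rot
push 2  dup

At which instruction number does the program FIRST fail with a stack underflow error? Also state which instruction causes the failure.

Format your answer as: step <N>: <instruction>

Step 1 ('push -6'): stack = [-6], depth = 1
Step 2 ('dup'): stack = [-6, -6], depth = 2
Step 3 ('rot'): needs 3 value(s) but depth is 2 — STACK UNDERFLOW

Answer: step 3: rot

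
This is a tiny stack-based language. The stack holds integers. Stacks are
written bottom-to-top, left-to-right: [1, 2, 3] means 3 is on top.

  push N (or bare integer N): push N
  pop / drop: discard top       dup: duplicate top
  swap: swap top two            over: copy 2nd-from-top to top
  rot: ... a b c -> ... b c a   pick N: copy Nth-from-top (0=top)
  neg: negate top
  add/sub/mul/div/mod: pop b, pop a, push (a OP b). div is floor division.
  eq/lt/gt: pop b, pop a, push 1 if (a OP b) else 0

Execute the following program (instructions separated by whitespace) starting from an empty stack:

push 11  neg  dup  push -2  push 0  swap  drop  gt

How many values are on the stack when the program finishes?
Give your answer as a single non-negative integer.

Answer: 2

Derivation:
After 'push 11': stack = [11] (depth 1)
After 'neg': stack = [-11] (depth 1)
After 'dup': stack = [-11, -11] (depth 2)
After 'push -2': stack = [-11, -11, -2] (depth 3)
After 'push 0': stack = [-11, -11, -2, 0] (depth 4)
After 'swap': stack = [-11, -11, 0, -2] (depth 4)
After 'drop': stack = [-11, -11, 0] (depth 3)
After 'gt': stack = [-11, 0] (depth 2)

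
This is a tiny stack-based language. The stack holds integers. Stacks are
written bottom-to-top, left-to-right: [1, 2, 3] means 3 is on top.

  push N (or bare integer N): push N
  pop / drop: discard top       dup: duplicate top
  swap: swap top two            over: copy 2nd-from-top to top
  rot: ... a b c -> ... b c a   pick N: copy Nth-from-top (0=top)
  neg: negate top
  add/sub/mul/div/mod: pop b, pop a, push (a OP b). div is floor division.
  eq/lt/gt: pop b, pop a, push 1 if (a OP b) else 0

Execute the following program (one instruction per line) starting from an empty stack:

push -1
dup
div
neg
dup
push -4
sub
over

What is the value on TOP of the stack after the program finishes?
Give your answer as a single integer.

After 'push -1': [-1]
After 'dup': [-1, -1]
After 'div': [1]
After 'neg': [-1]
After 'dup': [-1, -1]
After 'push -4': [-1, -1, -4]
After 'sub': [-1, 3]
After 'over': [-1, 3, -1]

Answer: -1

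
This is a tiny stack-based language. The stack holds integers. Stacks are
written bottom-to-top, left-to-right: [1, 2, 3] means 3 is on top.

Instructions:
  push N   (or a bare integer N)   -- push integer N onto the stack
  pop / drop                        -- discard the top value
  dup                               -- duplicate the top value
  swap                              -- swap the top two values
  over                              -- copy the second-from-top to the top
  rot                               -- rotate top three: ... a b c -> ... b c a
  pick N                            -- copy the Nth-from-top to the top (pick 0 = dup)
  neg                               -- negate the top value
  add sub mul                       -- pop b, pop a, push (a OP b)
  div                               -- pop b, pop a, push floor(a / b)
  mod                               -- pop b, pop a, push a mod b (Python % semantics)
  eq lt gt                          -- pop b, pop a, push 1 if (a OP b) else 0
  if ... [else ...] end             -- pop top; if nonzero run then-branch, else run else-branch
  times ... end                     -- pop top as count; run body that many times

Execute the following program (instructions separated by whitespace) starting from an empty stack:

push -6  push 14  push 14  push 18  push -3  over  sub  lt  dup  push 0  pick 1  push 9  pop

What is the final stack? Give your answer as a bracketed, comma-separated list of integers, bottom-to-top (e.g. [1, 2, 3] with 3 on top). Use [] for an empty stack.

After 'push -6': [-6]
After 'push 14': [-6, 14]
After 'push 14': [-6, 14, 14]
After 'push 18': [-6, 14, 14, 18]
After 'push -3': [-6, 14, 14, 18, -3]
After 'over': [-6, 14, 14, 18, -3, 18]
After 'sub': [-6, 14, 14, 18, -21]
After 'lt': [-6, 14, 14, 0]
After 'dup': [-6, 14, 14, 0, 0]
After 'push 0': [-6, 14, 14, 0, 0, 0]
After 'pick 1': [-6, 14, 14, 0, 0, 0, 0]
After 'push 9': [-6, 14, 14, 0, 0, 0, 0, 9]
After 'pop': [-6, 14, 14, 0, 0, 0, 0]

Answer: [-6, 14, 14, 0, 0, 0, 0]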